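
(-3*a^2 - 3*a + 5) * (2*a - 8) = -6*a^3 + 18*a^2 + 34*a - 40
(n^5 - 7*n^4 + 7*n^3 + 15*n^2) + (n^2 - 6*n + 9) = n^5 - 7*n^4 + 7*n^3 + 16*n^2 - 6*n + 9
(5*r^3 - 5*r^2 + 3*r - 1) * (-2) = -10*r^3 + 10*r^2 - 6*r + 2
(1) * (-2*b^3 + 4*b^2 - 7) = -2*b^3 + 4*b^2 - 7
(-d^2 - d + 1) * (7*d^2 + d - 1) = -7*d^4 - 8*d^3 + 7*d^2 + 2*d - 1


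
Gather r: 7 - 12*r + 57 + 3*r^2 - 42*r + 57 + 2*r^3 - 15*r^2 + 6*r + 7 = 2*r^3 - 12*r^2 - 48*r + 128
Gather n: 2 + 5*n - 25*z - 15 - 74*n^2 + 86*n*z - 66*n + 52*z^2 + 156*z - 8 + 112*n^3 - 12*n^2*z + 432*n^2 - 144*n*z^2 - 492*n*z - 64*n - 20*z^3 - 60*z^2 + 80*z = 112*n^3 + n^2*(358 - 12*z) + n*(-144*z^2 - 406*z - 125) - 20*z^3 - 8*z^2 + 211*z - 21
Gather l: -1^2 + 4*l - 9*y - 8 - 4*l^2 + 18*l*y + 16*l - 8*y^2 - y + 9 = -4*l^2 + l*(18*y + 20) - 8*y^2 - 10*y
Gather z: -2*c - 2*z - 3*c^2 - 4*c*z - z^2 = -3*c^2 - 2*c - z^2 + z*(-4*c - 2)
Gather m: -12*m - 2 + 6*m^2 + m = 6*m^2 - 11*m - 2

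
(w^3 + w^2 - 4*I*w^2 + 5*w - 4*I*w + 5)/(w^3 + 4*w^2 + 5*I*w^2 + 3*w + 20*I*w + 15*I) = (w^2 - 4*I*w + 5)/(w^2 + w*(3 + 5*I) + 15*I)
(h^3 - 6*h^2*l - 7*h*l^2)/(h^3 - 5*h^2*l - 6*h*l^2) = (h - 7*l)/(h - 6*l)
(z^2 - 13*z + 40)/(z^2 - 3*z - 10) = (z - 8)/(z + 2)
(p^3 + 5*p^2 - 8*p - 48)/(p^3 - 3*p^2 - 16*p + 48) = (p + 4)/(p - 4)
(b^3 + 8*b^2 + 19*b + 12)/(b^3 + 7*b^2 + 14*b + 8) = (b + 3)/(b + 2)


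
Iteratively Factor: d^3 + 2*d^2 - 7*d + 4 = (d - 1)*(d^2 + 3*d - 4) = (d - 1)*(d + 4)*(d - 1)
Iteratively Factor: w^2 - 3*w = (w)*(w - 3)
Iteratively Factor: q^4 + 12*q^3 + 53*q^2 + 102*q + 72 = (q + 3)*(q^3 + 9*q^2 + 26*q + 24) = (q + 3)*(q + 4)*(q^2 + 5*q + 6) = (q + 2)*(q + 3)*(q + 4)*(q + 3)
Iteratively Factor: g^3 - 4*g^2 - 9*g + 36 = (g - 4)*(g^2 - 9) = (g - 4)*(g + 3)*(g - 3)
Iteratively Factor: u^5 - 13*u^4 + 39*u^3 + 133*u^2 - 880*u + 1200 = (u - 5)*(u^4 - 8*u^3 - u^2 + 128*u - 240) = (u - 5)*(u - 3)*(u^3 - 5*u^2 - 16*u + 80) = (u - 5)*(u - 4)*(u - 3)*(u^2 - u - 20) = (u - 5)*(u - 4)*(u - 3)*(u + 4)*(u - 5)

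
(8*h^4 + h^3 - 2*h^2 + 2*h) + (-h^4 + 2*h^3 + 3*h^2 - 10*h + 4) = 7*h^4 + 3*h^3 + h^2 - 8*h + 4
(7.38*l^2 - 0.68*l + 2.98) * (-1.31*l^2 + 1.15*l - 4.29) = -9.6678*l^4 + 9.3778*l^3 - 36.346*l^2 + 6.3442*l - 12.7842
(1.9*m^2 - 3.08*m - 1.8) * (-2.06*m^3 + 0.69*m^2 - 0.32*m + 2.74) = -3.914*m^5 + 7.6558*m^4 + 0.9748*m^3 + 4.9496*m^2 - 7.8632*m - 4.932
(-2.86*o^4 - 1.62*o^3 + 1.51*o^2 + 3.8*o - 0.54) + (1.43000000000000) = -2.86*o^4 - 1.62*o^3 + 1.51*o^2 + 3.8*o + 0.89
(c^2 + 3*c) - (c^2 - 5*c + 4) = 8*c - 4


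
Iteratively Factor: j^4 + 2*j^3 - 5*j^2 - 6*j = (j)*(j^3 + 2*j^2 - 5*j - 6) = j*(j + 1)*(j^2 + j - 6) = j*(j + 1)*(j + 3)*(j - 2)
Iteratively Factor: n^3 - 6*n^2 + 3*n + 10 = (n - 5)*(n^2 - n - 2) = (n - 5)*(n - 2)*(n + 1)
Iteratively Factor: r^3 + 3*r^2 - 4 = (r - 1)*(r^2 + 4*r + 4) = (r - 1)*(r + 2)*(r + 2)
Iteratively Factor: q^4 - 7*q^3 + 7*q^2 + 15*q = (q + 1)*(q^3 - 8*q^2 + 15*q) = (q - 3)*(q + 1)*(q^2 - 5*q) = q*(q - 3)*(q + 1)*(q - 5)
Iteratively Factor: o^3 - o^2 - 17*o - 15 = (o + 3)*(o^2 - 4*o - 5) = (o - 5)*(o + 3)*(o + 1)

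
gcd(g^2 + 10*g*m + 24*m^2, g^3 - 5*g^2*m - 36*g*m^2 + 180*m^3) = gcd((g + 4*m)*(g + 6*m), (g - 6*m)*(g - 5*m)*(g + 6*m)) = g + 6*m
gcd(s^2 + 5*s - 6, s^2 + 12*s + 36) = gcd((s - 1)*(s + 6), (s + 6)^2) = s + 6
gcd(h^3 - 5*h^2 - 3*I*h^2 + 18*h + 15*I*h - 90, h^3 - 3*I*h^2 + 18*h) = h^2 - 3*I*h + 18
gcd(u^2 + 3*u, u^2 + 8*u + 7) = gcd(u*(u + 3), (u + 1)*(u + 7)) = 1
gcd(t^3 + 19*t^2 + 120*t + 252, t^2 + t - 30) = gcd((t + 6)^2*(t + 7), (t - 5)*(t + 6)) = t + 6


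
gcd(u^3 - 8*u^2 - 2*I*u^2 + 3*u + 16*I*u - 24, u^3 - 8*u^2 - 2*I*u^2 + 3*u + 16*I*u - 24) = u^3 + u^2*(-8 - 2*I) + u*(3 + 16*I) - 24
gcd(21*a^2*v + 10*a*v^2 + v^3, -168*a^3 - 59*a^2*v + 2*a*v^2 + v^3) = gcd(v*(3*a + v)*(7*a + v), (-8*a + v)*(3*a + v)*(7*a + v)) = 21*a^2 + 10*a*v + v^2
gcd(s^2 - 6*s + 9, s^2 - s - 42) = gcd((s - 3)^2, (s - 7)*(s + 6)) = 1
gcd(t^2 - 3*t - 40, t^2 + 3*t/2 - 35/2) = t + 5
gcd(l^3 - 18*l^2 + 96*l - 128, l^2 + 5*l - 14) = l - 2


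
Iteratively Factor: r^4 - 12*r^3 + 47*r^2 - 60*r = (r - 3)*(r^3 - 9*r^2 + 20*r) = (r - 5)*(r - 3)*(r^2 - 4*r) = (r - 5)*(r - 4)*(r - 3)*(r)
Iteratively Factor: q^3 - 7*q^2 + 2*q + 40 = (q - 4)*(q^2 - 3*q - 10) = (q - 5)*(q - 4)*(q + 2)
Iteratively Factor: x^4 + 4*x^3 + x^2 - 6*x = (x - 1)*(x^3 + 5*x^2 + 6*x) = (x - 1)*(x + 3)*(x^2 + 2*x) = x*(x - 1)*(x + 3)*(x + 2)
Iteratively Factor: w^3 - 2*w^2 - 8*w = (w + 2)*(w^2 - 4*w) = w*(w + 2)*(w - 4)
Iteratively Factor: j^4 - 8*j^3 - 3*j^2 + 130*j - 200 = (j - 2)*(j^3 - 6*j^2 - 15*j + 100) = (j - 5)*(j - 2)*(j^2 - j - 20) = (j - 5)*(j - 2)*(j + 4)*(j - 5)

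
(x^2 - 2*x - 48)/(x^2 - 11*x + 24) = (x + 6)/(x - 3)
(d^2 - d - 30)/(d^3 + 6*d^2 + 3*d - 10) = (d - 6)/(d^2 + d - 2)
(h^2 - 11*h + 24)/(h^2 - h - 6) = (h - 8)/(h + 2)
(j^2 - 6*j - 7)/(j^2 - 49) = (j + 1)/(j + 7)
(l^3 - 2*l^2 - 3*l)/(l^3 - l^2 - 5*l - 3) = l/(l + 1)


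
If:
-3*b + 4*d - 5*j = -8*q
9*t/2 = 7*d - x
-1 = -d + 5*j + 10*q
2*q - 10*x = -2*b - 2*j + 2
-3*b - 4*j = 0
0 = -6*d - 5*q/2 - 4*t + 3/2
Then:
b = 9008/153855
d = 3721/30771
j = -2252/51285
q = -10147/153855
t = 7226/30771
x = -6470/30771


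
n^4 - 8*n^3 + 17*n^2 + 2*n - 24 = (n - 4)*(n - 3)*(n - 2)*(n + 1)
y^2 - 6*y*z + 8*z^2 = (y - 4*z)*(y - 2*z)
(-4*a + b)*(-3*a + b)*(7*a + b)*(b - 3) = 84*a^3*b - 252*a^3 - 37*a^2*b^2 + 111*a^2*b + b^4 - 3*b^3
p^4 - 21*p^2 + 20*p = p*(p - 4)*(p - 1)*(p + 5)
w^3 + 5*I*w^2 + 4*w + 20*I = (w - 2*I)*(w + 2*I)*(w + 5*I)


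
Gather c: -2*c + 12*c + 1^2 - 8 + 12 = 10*c + 5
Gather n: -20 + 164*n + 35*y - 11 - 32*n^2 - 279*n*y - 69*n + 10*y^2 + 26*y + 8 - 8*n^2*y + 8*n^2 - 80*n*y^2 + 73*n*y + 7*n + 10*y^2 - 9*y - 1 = n^2*(-8*y - 24) + n*(-80*y^2 - 206*y + 102) + 20*y^2 + 52*y - 24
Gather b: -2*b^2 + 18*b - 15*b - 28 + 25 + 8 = -2*b^2 + 3*b + 5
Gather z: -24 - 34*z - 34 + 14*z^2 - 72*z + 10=14*z^2 - 106*z - 48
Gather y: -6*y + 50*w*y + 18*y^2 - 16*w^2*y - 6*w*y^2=y^2*(18 - 6*w) + y*(-16*w^2 + 50*w - 6)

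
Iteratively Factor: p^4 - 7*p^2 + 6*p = (p - 1)*(p^3 + p^2 - 6*p) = p*(p - 1)*(p^2 + p - 6) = p*(p - 2)*(p - 1)*(p + 3)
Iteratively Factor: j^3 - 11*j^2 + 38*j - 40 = (j - 4)*(j^2 - 7*j + 10) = (j - 4)*(j - 2)*(j - 5)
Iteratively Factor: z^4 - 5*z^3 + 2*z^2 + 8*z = (z + 1)*(z^3 - 6*z^2 + 8*z) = (z - 2)*(z + 1)*(z^2 - 4*z) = z*(z - 2)*(z + 1)*(z - 4)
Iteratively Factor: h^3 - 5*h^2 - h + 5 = (h - 5)*(h^2 - 1) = (h - 5)*(h + 1)*(h - 1)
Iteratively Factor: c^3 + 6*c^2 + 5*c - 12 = (c - 1)*(c^2 + 7*c + 12) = (c - 1)*(c + 3)*(c + 4)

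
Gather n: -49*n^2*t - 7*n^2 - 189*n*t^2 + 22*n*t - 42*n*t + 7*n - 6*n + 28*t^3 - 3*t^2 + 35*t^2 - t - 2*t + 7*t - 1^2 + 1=n^2*(-49*t - 7) + n*(-189*t^2 - 20*t + 1) + 28*t^3 + 32*t^2 + 4*t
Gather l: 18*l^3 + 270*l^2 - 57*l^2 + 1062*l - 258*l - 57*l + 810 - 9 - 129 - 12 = 18*l^3 + 213*l^2 + 747*l + 660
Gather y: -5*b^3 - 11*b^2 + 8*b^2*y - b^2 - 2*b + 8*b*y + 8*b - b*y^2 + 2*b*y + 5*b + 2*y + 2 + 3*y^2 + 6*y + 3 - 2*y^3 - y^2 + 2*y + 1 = -5*b^3 - 12*b^2 + 11*b - 2*y^3 + y^2*(2 - b) + y*(8*b^2 + 10*b + 10) + 6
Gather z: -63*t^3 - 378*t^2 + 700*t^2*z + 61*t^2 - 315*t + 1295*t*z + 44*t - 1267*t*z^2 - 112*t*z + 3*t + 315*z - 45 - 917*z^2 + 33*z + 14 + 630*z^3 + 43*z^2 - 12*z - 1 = -63*t^3 - 317*t^2 - 268*t + 630*z^3 + z^2*(-1267*t - 874) + z*(700*t^2 + 1183*t + 336) - 32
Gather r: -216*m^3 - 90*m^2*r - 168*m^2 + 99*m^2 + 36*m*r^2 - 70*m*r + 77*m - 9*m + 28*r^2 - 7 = -216*m^3 - 69*m^2 + 68*m + r^2*(36*m + 28) + r*(-90*m^2 - 70*m) - 7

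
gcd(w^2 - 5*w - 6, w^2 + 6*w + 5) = w + 1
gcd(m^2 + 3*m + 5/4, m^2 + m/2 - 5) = m + 5/2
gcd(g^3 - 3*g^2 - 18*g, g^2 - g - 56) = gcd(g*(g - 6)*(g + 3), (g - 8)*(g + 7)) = 1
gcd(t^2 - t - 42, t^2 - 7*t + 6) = 1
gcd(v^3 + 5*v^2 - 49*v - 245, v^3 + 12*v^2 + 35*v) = v^2 + 12*v + 35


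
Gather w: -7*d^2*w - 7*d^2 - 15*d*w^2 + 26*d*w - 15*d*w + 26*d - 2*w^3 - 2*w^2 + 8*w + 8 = -7*d^2 + 26*d - 2*w^3 + w^2*(-15*d - 2) + w*(-7*d^2 + 11*d + 8) + 8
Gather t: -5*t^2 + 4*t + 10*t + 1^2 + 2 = -5*t^2 + 14*t + 3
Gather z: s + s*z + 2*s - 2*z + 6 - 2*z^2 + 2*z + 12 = s*z + 3*s - 2*z^2 + 18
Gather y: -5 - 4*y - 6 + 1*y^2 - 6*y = y^2 - 10*y - 11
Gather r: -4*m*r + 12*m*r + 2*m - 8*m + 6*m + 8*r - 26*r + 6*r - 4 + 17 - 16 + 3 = r*(8*m - 12)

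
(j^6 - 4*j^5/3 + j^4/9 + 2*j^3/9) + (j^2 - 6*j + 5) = j^6 - 4*j^5/3 + j^4/9 + 2*j^3/9 + j^2 - 6*j + 5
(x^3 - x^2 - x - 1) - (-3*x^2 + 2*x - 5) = x^3 + 2*x^2 - 3*x + 4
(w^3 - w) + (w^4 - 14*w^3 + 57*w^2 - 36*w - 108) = w^4 - 13*w^3 + 57*w^2 - 37*w - 108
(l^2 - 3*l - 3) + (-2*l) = l^2 - 5*l - 3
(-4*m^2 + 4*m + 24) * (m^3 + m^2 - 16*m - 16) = -4*m^5 + 92*m^3 + 24*m^2 - 448*m - 384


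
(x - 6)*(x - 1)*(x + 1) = x^3 - 6*x^2 - x + 6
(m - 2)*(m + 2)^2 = m^3 + 2*m^2 - 4*m - 8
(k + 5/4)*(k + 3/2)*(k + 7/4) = k^3 + 9*k^2/2 + 107*k/16 + 105/32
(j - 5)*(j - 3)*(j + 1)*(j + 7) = j^4 - 42*j^2 + 64*j + 105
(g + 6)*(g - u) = g^2 - g*u + 6*g - 6*u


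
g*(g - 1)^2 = g^3 - 2*g^2 + g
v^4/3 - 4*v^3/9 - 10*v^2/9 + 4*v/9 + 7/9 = (v/3 + 1/3)*(v - 7/3)*(v - 1)*(v + 1)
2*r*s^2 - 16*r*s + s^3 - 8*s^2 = s*(2*r + s)*(s - 8)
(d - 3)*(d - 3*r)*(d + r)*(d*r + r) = d^4*r - 2*d^3*r^2 - 2*d^3*r - 3*d^2*r^3 + 4*d^2*r^2 - 3*d^2*r + 6*d*r^3 + 6*d*r^2 + 9*r^3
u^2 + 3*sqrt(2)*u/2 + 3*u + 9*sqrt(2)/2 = (u + 3)*(u + 3*sqrt(2)/2)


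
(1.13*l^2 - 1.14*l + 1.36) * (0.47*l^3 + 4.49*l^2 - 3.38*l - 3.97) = 0.5311*l^5 + 4.5379*l^4 - 8.2988*l^3 + 5.4735*l^2 - 0.0709999999999997*l - 5.3992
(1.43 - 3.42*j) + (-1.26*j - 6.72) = -4.68*j - 5.29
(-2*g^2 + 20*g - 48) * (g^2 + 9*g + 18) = -2*g^4 + 2*g^3 + 96*g^2 - 72*g - 864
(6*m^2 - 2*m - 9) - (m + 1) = 6*m^2 - 3*m - 10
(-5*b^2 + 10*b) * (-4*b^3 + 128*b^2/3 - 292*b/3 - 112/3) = 20*b^5 - 760*b^4/3 + 2740*b^3/3 - 2360*b^2/3 - 1120*b/3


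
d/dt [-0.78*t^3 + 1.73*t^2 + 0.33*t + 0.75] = -2.34*t^2 + 3.46*t + 0.33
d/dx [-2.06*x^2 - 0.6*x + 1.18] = -4.12*x - 0.6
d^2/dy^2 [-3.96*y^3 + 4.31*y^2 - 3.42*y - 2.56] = 8.62 - 23.76*y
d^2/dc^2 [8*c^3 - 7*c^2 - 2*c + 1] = 48*c - 14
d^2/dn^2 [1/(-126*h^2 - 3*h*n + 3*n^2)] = 2*(-42*h^2 - h*n + n^2 - (h - 2*n)^2)/(3*(42*h^2 + h*n - n^2)^3)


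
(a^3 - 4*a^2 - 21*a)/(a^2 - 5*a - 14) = a*(a + 3)/(a + 2)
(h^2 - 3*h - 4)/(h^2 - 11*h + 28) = (h + 1)/(h - 7)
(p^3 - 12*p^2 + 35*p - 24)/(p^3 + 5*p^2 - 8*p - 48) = (p^2 - 9*p + 8)/(p^2 + 8*p + 16)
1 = 1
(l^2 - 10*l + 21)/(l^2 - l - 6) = (l - 7)/(l + 2)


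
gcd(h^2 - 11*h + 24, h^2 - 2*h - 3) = h - 3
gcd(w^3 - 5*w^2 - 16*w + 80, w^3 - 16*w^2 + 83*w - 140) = w^2 - 9*w + 20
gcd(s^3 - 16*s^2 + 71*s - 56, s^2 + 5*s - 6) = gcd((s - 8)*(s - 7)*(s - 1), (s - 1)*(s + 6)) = s - 1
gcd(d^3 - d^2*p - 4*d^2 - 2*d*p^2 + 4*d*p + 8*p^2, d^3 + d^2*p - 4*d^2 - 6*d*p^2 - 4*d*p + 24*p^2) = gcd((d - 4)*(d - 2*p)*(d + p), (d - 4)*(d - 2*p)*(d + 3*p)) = -d^2 + 2*d*p + 4*d - 8*p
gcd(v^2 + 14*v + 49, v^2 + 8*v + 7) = v + 7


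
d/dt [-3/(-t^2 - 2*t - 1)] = 6*(-t - 1)/(t^2 + 2*t + 1)^2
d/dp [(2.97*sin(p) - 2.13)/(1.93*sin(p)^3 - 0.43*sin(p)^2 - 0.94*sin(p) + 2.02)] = (-11.4642*sin(p)^3 + 13.6098*sin(p)^2 - 1.8318*sin(p) + 3.9972)*cos(p)/(3.7249*sin(p)^6 - 1.6598*sin(p)^5 - 3.4435*sin(p)^4 + 8.6056*sin(p)^3 - 0.8536*sin(p)^2 - 3.7976*sin(p) + 4.0804)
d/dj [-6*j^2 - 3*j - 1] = -12*j - 3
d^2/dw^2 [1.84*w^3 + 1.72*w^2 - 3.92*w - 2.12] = 11.04*w + 3.44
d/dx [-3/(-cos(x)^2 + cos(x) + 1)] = 3*(2*cos(x) - 1)*sin(x)/(sin(x)^2 + cos(x))^2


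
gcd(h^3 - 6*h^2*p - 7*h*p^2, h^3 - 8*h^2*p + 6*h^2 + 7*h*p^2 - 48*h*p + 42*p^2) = -h + 7*p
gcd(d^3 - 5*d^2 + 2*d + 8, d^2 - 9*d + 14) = d - 2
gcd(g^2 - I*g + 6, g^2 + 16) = 1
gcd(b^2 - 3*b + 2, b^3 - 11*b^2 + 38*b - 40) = b - 2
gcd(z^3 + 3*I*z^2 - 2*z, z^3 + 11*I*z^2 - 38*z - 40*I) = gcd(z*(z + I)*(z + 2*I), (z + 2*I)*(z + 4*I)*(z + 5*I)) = z + 2*I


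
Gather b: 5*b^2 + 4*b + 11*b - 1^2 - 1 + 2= 5*b^2 + 15*b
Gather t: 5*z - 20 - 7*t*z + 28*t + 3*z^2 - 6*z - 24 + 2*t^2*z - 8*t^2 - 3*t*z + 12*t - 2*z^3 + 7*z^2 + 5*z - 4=t^2*(2*z - 8) + t*(40 - 10*z) - 2*z^3 + 10*z^2 + 4*z - 48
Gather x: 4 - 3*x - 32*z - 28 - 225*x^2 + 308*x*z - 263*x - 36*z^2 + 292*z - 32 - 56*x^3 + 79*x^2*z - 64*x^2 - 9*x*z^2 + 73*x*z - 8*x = -56*x^3 + x^2*(79*z - 289) + x*(-9*z^2 + 381*z - 274) - 36*z^2 + 260*z - 56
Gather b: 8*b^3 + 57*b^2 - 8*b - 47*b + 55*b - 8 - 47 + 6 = 8*b^3 + 57*b^2 - 49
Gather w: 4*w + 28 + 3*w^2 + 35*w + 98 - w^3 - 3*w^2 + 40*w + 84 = -w^3 + 79*w + 210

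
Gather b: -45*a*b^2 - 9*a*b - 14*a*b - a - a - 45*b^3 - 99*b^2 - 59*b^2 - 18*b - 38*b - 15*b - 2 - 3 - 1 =-2*a - 45*b^3 + b^2*(-45*a - 158) + b*(-23*a - 71) - 6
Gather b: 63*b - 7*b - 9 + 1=56*b - 8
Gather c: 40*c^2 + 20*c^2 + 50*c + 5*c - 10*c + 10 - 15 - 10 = 60*c^2 + 45*c - 15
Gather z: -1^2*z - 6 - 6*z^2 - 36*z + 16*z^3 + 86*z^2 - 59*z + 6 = 16*z^3 + 80*z^2 - 96*z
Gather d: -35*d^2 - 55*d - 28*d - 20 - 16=-35*d^2 - 83*d - 36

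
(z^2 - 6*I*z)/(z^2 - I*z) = (z - 6*I)/(z - I)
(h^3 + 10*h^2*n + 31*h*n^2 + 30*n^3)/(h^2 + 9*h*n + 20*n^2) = (h^2 + 5*h*n + 6*n^2)/(h + 4*n)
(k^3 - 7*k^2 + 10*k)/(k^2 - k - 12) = k*(-k^2 + 7*k - 10)/(-k^2 + k + 12)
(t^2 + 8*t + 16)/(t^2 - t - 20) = (t + 4)/(t - 5)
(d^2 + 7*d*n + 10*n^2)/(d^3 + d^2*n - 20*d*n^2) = (d + 2*n)/(d*(d - 4*n))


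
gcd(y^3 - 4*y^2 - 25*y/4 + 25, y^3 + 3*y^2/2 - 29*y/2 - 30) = y^2 - 3*y/2 - 10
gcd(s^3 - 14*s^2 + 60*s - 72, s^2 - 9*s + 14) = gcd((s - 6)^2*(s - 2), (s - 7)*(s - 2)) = s - 2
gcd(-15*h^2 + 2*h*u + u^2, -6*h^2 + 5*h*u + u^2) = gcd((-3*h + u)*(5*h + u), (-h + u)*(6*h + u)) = 1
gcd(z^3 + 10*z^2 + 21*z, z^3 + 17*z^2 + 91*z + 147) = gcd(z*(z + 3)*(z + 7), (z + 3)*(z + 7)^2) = z^2 + 10*z + 21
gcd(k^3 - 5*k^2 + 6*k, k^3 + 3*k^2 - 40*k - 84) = 1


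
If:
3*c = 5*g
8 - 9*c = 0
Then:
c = 8/9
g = 8/15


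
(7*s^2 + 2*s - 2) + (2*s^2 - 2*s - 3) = 9*s^2 - 5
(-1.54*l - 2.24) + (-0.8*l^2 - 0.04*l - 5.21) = -0.8*l^2 - 1.58*l - 7.45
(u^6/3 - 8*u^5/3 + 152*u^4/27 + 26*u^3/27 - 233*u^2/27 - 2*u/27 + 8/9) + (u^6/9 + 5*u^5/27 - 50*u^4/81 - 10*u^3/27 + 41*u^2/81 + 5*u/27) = 4*u^6/9 - 67*u^5/27 + 406*u^4/81 + 16*u^3/27 - 658*u^2/81 + u/9 + 8/9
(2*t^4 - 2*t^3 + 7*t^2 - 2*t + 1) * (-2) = -4*t^4 + 4*t^3 - 14*t^2 + 4*t - 2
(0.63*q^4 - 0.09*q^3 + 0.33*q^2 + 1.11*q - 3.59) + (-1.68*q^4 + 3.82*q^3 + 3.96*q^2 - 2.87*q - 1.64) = -1.05*q^4 + 3.73*q^3 + 4.29*q^2 - 1.76*q - 5.23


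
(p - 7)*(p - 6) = p^2 - 13*p + 42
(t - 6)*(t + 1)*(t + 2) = t^3 - 3*t^2 - 16*t - 12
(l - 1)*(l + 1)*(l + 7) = l^3 + 7*l^2 - l - 7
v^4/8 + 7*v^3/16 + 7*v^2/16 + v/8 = v*(v/4 + 1/4)*(v/2 + 1)*(v + 1/2)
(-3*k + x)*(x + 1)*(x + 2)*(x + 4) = -3*k*x^3 - 21*k*x^2 - 42*k*x - 24*k + x^4 + 7*x^3 + 14*x^2 + 8*x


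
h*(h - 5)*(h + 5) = h^3 - 25*h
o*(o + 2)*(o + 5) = o^3 + 7*o^2 + 10*o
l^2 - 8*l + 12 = (l - 6)*(l - 2)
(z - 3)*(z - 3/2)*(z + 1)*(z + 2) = z^4 - 3*z^3/2 - 7*z^2 + 9*z/2 + 9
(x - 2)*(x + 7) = x^2 + 5*x - 14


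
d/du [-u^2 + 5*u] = 5 - 2*u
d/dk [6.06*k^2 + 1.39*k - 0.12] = 12.12*k + 1.39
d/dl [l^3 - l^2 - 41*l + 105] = 3*l^2 - 2*l - 41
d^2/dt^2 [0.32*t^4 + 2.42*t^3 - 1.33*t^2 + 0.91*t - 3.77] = 3.84*t^2 + 14.52*t - 2.66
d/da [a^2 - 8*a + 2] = 2*a - 8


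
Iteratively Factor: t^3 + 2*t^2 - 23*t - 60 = (t + 4)*(t^2 - 2*t - 15) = (t + 3)*(t + 4)*(t - 5)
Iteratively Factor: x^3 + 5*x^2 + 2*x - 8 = (x - 1)*(x^2 + 6*x + 8) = (x - 1)*(x + 4)*(x + 2)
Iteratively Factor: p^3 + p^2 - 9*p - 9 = (p - 3)*(p^2 + 4*p + 3) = (p - 3)*(p + 1)*(p + 3)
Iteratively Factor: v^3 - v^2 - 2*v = (v - 2)*(v^2 + v) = (v - 2)*(v + 1)*(v)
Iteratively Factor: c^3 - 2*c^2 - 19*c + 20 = (c + 4)*(c^2 - 6*c + 5) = (c - 5)*(c + 4)*(c - 1)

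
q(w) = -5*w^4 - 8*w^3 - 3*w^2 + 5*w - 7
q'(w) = -20*w^3 - 24*w^2 - 6*w + 5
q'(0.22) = 2.31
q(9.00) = -38842.00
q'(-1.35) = 18.57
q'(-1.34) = 18.07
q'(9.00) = -16573.00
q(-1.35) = -16.14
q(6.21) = -9443.46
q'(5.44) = -3957.67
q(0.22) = -6.14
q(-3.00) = -238.00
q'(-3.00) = 347.00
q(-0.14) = -7.74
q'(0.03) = 4.80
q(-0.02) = -7.10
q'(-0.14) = 5.42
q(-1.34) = -15.96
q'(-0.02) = 5.11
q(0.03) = -6.85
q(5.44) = -5735.40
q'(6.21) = -5747.46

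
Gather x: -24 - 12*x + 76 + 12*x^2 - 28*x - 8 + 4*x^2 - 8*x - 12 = 16*x^2 - 48*x + 32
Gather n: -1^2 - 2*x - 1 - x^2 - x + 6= -x^2 - 3*x + 4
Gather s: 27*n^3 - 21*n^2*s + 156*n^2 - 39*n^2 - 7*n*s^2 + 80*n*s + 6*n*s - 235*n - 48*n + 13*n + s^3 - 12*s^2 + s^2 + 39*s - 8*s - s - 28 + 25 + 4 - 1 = 27*n^3 + 117*n^2 - 270*n + s^3 + s^2*(-7*n - 11) + s*(-21*n^2 + 86*n + 30)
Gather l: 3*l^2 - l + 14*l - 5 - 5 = 3*l^2 + 13*l - 10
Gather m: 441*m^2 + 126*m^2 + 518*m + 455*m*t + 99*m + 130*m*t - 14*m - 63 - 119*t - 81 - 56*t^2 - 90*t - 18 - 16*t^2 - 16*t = 567*m^2 + m*(585*t + 603) - 72*t^2 - 225*t - 162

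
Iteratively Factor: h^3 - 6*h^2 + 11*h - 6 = (h - 1)*(h^2 - 5*h + 6) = (h - 3)*(h - 1)*(h - 2)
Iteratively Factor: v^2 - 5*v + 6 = (v - 3)*(v - 2)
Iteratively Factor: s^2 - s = (s - 1)*(s)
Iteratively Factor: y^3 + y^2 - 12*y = (y)*(y^2 + y - 12) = y*(y + 4)*(y - 3)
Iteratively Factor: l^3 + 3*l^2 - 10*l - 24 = (l - 3)*(l^2 + 6*l + 8) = (l - 3)*(l + 2)*(l + 4)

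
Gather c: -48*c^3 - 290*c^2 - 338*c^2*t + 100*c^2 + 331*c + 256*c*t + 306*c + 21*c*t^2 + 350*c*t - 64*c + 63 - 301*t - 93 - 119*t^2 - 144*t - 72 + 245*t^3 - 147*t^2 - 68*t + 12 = -48*c^3 + c^2*(-338*t - 190) + c*(21*t^2 + 606*t + 573) + 245*t^3 - 266*t^2 - 513*t - 90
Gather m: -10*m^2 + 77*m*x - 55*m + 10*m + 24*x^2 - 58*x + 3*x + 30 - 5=-10*m^2 + m*(77*x - 45) + 24*x^2 - 55*x + 25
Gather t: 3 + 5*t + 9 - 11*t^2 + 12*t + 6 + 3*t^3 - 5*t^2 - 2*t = 3*t^3 - 16*t^2 + 15*t + 18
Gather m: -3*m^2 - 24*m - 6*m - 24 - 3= -3*m^2 - 30*m - 27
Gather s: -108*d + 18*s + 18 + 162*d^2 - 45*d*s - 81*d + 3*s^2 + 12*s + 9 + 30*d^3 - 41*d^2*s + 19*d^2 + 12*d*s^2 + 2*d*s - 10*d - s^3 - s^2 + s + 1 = 30*d^3 + 181*d^2 - 199*d - s^3 + s^2*(12*d + 2) + s*(-41*d^2 - 43*d + 31) + 28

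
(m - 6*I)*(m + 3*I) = m^2 - 3*I*m + 18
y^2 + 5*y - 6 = (y - 1)*(y + 6)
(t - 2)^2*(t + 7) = t^3 + 3*t^2 - 24*t + 28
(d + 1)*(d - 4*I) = d^2 + d - 4*I*d - 4*I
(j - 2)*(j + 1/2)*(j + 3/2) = j^3 - 13*j/4 - 3/2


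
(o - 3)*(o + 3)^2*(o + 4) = o^4 + 7*o^3 + 3*o^2 - 63*o - 108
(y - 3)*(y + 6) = y^2 + 3*y - 18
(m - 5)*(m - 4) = m^2 - 9*m + 20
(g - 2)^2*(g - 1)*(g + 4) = g^4 - g^3 - 12*g^2 + 28*g - 16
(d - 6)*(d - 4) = d^2 - 10*d + 24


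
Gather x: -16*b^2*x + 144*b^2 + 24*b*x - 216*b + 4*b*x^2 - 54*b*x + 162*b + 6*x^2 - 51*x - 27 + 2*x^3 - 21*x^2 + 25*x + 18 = 144*b^2 - 54*b + 2*x^3 + x^2*(4*b - 15) + x*(-16*b^2 - 30*b - 26) - 9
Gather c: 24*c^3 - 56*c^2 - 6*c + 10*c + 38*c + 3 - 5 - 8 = 24*c^3 - 56*c^2 + 42*c - 10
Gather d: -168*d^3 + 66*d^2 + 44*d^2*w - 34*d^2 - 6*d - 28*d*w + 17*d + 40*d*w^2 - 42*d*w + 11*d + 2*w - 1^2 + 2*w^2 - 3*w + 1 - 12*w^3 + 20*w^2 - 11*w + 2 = -168*d^3 + d^2*(44*w + 32) + d*(40*w^2 - 70*w + 22) - 12*w^3 + 22*w^2 - 12*w + 2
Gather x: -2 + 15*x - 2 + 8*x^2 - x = 8*x^2 + 14*x - 4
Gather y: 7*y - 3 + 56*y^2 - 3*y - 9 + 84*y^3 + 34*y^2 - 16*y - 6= 84*y^3 + 90*y^2 - 12*y - 18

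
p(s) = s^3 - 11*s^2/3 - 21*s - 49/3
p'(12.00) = 323.00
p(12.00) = 931.67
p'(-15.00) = 764.00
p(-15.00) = -3901.33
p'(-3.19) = 32.92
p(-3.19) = -19.12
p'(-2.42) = 14.32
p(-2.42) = -1.16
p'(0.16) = -22.10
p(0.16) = -19.78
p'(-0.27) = -18.80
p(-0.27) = -10.95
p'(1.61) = -25.03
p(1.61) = -55.47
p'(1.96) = -23.85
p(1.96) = -64.05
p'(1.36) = -25.42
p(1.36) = -49.16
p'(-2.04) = 6.44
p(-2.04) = 2.76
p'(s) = 3*s^2 - 22*s/3 - 21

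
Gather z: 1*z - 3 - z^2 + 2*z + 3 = -z^2 + 3*z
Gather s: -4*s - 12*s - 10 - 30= -16*s - 40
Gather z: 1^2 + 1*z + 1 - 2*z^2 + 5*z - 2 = -2*z^2 + 6*z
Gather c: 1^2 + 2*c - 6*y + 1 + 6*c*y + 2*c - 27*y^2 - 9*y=c*(6*y + 4) - 27*y^2 - 15*y + 2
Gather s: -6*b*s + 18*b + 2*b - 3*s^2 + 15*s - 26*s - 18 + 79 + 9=20*b - 3*s^2 + s*(-6*b - 11) + 70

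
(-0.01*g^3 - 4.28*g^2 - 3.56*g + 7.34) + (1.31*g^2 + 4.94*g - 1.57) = -0.01*g^3 - 2.97*g^2 + 1.38*g + 5.77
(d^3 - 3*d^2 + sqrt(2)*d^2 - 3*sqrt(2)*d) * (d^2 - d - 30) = d^5 - 4*d^4 + sqrt(2)*d^4 - 27*d^3 - 4*sqrt(2)*d^3 - 27*sqrt(2)*d^2 + 90*d^2 + 90*sqrt(2)*d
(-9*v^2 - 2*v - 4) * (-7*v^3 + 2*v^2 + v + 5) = 63*v^5 - 4*v^4 + 15*v^3 - 55*v^2 - 14*v - 20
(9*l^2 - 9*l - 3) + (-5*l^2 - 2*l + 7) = 4*l^2 - 11*l + 4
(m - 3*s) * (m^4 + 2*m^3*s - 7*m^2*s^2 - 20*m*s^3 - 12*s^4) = m^5 - m^4*s - 13*m^3*s^2 + m^2*s^3 + 48*m*s^4 + 36*s^5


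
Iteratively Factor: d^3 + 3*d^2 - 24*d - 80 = (d + 4)*(d^2 - d - 20) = (d + 4)^2*(d - 5)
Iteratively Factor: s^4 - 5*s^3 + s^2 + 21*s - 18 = (s + 2)*(s^3 - 7*s^2 + 15*s - 9) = (s - 3)*(s + 2)*(s^2 - 4*s + 3) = (s - 3)*(s - 1)*(s + 2)*(s - 3)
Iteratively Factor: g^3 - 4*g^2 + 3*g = (g)*(g^2 - 4*g + 3) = g*(g - 1)*(g - 3)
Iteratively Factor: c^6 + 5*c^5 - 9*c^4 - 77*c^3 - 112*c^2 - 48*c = (c + 1)*(c^5 + 4*c^4 - 13*c^3 - 64*c^2 - 48*c) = (c - 4)*(c + 1)*(c^4 + 8*c^3 + 19*c^2 + 12*c) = (c - 4)*(c + 1)*(c + 4)*(c^3 + 4*c^2 + 3*c) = c*(c - 4)*(c + 1)*(c + 4)*(c^2 + 4*c + 3) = c*(c - 4)*(c + 1)*(c + 3)*(c + 4)*(c + 1)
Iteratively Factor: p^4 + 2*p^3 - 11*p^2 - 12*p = (p - 3)*(p^3 + 5*p^2 + 4*p) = p*(p - 3)*(p^2 + 5*p + 4) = p*(p - 3)*(p + 4)*(p + 1)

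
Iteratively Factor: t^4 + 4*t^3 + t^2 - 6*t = (t)*(t^3 + 4*t^2 + t - 6) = t*(t + 3)*(t^2 + t - 2) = t*(t + 2)*(t + 3)*(t - 1)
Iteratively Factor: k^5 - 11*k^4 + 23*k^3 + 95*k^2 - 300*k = (k - 4)*(k^4 - 7*k^3 - 5*k^2 + 75*k) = (k - 5)*(k - 4)*(k^3 - 2*k^2 - 15*k) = k*(k - 5)*(k - 4)*(k^2 - 2*k - 15) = k*(k - 5)^2*(k - 4)*(k + 3)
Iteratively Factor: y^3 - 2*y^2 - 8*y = (y)*(y^2 - 2*y - 8) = y*(y - 4)*(y + 2)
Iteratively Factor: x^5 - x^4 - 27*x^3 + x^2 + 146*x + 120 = (x + 2)*(x^4 - 3*x^3 - 21*x^2 + 43*x + 60) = (x + 1)*(x + 2)*(x^3 - 4*x^2 - 17*x + 60) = (x - 3)*(x + 1)*(x + 2)*(x^2 - x - 20) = (x - 5)*(x - 3)*(x + 1)*(x + 2)*(x + 4)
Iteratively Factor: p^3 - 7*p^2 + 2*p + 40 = (p + 2)*(p^2 - 9*p + 20) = (p - 5)*(p + 2)*(p - 4)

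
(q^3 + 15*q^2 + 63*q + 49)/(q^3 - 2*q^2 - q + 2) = (q^2 + 14*q + 49)/(q^2 - 3*q + 2)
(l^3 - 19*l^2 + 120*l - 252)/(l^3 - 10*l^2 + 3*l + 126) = (l - 6)/(l + 3)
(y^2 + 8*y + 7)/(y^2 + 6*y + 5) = (y + 7)/(y + 5)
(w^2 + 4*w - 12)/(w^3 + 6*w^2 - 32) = (w + 6)/(w^2 + 8*w + 16)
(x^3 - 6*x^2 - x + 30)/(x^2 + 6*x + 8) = (x^2 - 8*x + 15)/(x + 4)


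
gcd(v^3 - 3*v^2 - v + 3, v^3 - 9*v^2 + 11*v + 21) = v^2 - 2*v - 3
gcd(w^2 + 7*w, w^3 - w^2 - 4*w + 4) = 1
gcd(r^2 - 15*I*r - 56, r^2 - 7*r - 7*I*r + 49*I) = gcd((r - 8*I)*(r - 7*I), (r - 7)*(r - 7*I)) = r - 7*I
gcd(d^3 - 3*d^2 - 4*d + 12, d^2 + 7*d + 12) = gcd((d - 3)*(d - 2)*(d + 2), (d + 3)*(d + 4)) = 1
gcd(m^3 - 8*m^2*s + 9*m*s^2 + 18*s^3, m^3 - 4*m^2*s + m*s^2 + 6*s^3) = -m^2 + 2*m*s + 3*s^2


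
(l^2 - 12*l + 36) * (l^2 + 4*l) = l^4 - 8*l^3 - 12*l^2 + 144*l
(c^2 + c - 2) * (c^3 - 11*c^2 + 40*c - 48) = c^5 - 10*c^4 + 27*c^3 + 14*c^2 - 128*c + 96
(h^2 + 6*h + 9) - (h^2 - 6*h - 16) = 12*h + 25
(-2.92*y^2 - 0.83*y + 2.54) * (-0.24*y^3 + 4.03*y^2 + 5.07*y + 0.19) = 0.7008*y^5 - 11.5684*y^4 - 18.7589*y^3 + 5.4733*y^2 + 12.7201*y + 0.4826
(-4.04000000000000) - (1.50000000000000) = -5.54000000000000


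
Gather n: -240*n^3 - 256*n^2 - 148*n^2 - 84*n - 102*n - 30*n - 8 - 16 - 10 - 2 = -240*n^3 - 404*n^2 - 216*n - 36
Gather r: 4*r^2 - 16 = 4*r^2 - 16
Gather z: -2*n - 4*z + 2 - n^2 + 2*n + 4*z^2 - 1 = -n^2 + 4*z^2 - 4*z + 1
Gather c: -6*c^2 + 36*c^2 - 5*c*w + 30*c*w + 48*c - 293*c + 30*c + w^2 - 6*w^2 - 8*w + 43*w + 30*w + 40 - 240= 30*c^2 + c*(25*w - 215) - 5*w^2 + 65*w - 200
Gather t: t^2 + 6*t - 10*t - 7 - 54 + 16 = t^2 - 4*t - 45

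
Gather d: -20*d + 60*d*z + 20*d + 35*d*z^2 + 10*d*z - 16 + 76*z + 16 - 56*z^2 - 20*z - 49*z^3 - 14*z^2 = d*(35*z^2 + 70*z) - 49*z^3 - 70*z^2 + 56*z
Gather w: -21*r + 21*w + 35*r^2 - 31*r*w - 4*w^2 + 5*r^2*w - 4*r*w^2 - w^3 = 35*r^2 - 21*r - w^3 + w^2*(-4*r - 4) + w*(5*r^2 - 31*r + 21)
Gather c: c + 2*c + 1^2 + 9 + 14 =3*c + 24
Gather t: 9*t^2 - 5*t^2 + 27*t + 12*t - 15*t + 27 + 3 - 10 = 4*t^2 + 24*t + 20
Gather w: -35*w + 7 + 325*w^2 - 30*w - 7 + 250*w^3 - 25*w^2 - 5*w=250*w^3 + 300*w^2 - 70*w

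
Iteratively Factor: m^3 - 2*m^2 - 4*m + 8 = (m - 2)*(m^2 - 4) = (m - 2)*(m + 2)*(m - 2)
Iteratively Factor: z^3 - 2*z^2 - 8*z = (z)*(z^2 - 2*z - 8) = z*(z - 4)*(z + 2)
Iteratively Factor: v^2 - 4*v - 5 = (v + 1)*(v - 5)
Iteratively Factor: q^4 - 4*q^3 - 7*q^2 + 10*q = (q)*(q^3 - 4*q^2 - 7*q + 10) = q*(q - 1)*(q^2 - 3*q - 10) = q*(q - 5)*(q - 1)*(q + 2)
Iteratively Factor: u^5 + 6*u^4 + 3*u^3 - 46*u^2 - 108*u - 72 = (u + 2)*(u^4 + 4*u^3 - 5*u^2 - 36*u - 36) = (u + 2)*(u + 3)*(u^3 + u^2 - 8*u - 12) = (u - 3)*(u + 2)*(u + 3)*(u^2 + 4*u + 4) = (u - 3)*(u + 2)^2*(u + 3)*(u + 2)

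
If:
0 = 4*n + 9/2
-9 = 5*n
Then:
No Solution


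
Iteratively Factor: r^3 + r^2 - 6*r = (r)*(r^2 + r - 6) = r*(r + 3)*(r - 2)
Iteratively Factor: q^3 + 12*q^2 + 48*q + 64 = (q + 4)*(q^2 + 8*q + 16) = (q + 4)^2*(q + 4)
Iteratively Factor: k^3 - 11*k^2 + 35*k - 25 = (k - 5)*(k^2 - 6*k + 5) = (k - 5)*(k - 1)*(k - 5)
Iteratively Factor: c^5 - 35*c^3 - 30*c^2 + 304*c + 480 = (c - 4)*(c^4 + 4*c^3 - 19*c^2 - 106*c - 120) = (c - 5)*(c - 4)*(c^3 + 9*c^2 + 26*c + 24) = (c - 5)*(c - 4)*(c + 4)*(c^2 + 5*c + 6) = (c - 5)*(c - 4)*(c + 2)*(c + 4)*(c + 3)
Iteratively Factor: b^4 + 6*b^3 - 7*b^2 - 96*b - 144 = (b + 3)*(b^3 + 3*b^2 - 16*b - 48) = (b - 4)*(b + 3)*(b^2 + 7*b + 12) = (b - 4)*(b + 3)^2*(b + 4)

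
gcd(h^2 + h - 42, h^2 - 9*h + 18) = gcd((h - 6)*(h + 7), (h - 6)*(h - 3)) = h - 6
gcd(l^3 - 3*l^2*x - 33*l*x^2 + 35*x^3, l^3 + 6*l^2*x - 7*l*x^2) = -l + x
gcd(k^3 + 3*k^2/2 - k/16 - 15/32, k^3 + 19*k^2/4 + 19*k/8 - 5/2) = k^2 + 3*k/4 - 5/8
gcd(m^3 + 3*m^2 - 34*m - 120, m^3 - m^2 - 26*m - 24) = m^2 - 2*m - 24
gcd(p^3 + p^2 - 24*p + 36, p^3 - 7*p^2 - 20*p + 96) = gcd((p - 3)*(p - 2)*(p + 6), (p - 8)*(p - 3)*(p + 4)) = p - 3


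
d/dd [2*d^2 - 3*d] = 4*d - 3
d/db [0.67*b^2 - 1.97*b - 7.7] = 1.34*b - 1.97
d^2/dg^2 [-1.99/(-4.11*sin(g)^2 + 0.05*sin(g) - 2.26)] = (-134.461116*sin(g)^4 + 1.226835*sin(g)^3 + 275.623955*sin(g)^2 - 2.67854*sin(g) - 36.958678)/(4.11*sin(g)^2 - 0.05*sin(g) + 2.26)^3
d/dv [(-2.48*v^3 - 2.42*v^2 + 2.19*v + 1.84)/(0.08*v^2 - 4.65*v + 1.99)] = (-0.1984*v^4 + 23.064*v^3 - 3.7278*v^2 - 9.926*v + 12.9141)/(0.0064*v^4 - 0.744*v^3 + 21.9409*v^2 - 18.507*v + 3.9601)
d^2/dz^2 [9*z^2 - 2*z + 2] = 18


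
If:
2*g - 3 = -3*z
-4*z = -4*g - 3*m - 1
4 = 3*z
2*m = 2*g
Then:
No Solution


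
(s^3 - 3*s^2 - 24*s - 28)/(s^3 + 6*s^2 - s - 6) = (s^3 - 3*s^2 - 24*s - 28)/(s^3 + 6*s^2 - s - 6)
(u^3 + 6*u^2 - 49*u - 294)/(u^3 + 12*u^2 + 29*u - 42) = (u - 7)/(u - 1)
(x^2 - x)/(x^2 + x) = (x - 1)/(x + 1)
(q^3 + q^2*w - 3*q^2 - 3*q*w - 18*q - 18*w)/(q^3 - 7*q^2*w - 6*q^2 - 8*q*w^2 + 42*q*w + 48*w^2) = (q + 3)/(q - 8*w)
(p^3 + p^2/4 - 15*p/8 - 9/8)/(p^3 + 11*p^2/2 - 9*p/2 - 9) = (p + 3/4)/(p + 6)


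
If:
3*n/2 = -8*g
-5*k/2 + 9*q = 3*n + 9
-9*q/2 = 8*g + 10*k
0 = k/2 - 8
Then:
No Solution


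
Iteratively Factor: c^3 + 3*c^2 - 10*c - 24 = (c + 2)*(c^2 + c - 12) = (c - 3)*(c + 2)*(c + 4)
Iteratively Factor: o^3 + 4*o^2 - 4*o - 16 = (o - 2)*(o^2 + 6*o + 8) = (o - 2)*(o + 4)*(o + 2)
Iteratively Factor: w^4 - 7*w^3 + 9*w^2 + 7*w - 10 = (w - 5)*(w^3 - 2*w^2 - w + 2) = (w - 5)*(w + 1)*(w^2 - 3*w + 2) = (w - 5)*(w - 1)*(w + 1)*(w - 2)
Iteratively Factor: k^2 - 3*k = (k - 3)*(k)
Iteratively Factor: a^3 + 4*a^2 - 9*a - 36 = (a - 3)*(a^2 + 7*a + 12) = (a - 3)*(a + 3)*(a + 4)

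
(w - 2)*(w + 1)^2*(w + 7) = w^4 + 7*w^3 - 3*w^2 - 23*w - 14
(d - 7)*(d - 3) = d^2 - 10*d + 21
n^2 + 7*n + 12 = (n + 3)*(n + 4)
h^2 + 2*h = h*(h + 2)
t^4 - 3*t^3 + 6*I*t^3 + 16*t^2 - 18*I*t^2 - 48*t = t*(t - 3)*(t - 2*I)*(t + 8*I)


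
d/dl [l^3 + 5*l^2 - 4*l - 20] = 3*l^2 + 10*l - 4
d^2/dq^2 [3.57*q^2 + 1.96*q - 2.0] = 7.14000000000000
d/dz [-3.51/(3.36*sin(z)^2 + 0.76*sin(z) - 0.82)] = (23.5872*sin(z) + 2.6676)*cos(z)/(3.36*sin(z)^2 + 0.76*sin(z) - 0.82)^2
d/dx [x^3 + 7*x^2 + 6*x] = 3*x^2 + 14*x + 6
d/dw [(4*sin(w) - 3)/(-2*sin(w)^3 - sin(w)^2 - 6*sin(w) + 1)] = 2*(8*sin(w)^3 - 7*sin(w)^2 - 3*sin(w) - 7)*cos(w)/(2*sin(w)^3 + sin(w)^2 + 6*sin(w) - 1)^2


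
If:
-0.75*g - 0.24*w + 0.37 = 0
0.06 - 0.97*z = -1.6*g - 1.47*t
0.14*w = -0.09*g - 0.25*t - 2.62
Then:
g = 0.266242143112014*z + 4.56034364449812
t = 0.370076578925699*z - 5.00445566748095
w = -0.832006697225043*z - 12.70940722239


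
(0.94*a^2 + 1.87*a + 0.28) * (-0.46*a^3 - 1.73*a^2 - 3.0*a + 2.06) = -0.4324*a^5 - 2.4864*a^4 - 6.1839*a^3 - 4.158*a^2 + 3.0122*a + 0.5768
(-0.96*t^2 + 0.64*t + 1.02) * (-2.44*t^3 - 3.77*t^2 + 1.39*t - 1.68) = 2.3424*t^5 + 2.0576*t^4 - 6.236*t^3 - 1.343*t^2 + 0.3426*t - 1.7136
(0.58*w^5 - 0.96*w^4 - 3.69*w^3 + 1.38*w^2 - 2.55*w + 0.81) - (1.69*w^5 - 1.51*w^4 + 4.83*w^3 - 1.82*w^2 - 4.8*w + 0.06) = -1.11*w^5 + 0.55*w^4 - 8.52*w^3 + 3.2*w^2 + 2.25*w + 0.75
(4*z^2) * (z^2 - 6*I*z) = 4*z^4 - 24*I*z^3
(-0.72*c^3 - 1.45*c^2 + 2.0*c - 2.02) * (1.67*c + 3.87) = -1.2024*c^4 - 5.2079*c^3 - 2.2715*c^2 + 4.3666*c - 7.8174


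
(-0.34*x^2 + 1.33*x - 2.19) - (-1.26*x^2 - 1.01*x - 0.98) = 0.92*x^2 + 2.34*x - 1.21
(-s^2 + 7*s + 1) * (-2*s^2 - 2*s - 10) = 2*s^4 - 12*s^3 - 6*s^2 - 72*s - 10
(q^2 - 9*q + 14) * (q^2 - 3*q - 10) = q^4 - 12*q^3 + 31*q^2 + 48*q - 140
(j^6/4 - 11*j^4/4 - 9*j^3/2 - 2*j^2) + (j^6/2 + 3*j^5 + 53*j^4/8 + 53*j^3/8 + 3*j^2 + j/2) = 3*j^6/4 + 3*j^5 + 31*j^4/8 + 17*j^3/8 + j^2 + j/2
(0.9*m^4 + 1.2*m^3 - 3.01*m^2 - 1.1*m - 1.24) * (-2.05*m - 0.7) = -1.845*m^5 - 3.09*m^4 + 5.3305*m^3 + 4.362*m^2 + 3.312*m + 0.868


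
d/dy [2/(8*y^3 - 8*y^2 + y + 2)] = 2*(-24*y^2 + 16*y - 1)/(8*y^3 - 8*y^2 + y + 2)^2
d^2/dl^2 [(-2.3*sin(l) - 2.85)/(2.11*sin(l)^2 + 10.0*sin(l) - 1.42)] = (10.23983*sin(l)^5 + 2.22394000000003*sin(l)^4 + 201.2729*sin(l)^3 + 275.68577*sin(l)^2 - 357.04984*sin(l) - 652.39834)/(2.11*sin(l)^2 + 10.0*sin(l) - 1.42)^3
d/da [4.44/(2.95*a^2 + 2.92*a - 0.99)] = (-26.196*a - 12.9648)/(2.95*a^2 + 2.92*a - 0.99)^2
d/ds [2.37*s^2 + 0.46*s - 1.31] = 4.74*s + 0.46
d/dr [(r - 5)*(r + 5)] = 2*r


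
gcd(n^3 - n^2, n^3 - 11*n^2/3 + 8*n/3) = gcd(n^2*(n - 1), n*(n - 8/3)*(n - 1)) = n^2 - n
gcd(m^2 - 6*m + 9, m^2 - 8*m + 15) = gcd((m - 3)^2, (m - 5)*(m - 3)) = m - 3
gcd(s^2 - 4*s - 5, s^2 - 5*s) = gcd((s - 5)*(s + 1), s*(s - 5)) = s - 5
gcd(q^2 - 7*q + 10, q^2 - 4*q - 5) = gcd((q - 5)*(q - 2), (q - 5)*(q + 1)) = q - 5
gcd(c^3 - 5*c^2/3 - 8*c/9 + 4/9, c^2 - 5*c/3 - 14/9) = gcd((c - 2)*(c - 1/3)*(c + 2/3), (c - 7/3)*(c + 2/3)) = c + 2/3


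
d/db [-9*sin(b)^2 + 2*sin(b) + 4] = 2*(1 - 9*sin(b))*cos(b)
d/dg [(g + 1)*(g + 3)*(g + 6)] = 3*g^2 + 20*g + 27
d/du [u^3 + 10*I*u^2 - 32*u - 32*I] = 3*u^2 + 20*I*u - 32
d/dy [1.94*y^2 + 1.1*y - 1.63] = 3.88*y + 1.1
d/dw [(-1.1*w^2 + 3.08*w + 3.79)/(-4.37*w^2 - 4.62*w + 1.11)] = (18.5416*w^2 + 30.6826*w + 20.9286)/(19.0969*w^4 + 40.3788*w^3 + 11.643*w^2 - 10.2564*w + 1.2321)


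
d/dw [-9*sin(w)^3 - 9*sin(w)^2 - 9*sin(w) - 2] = 9*(-2*sin(w) + 3*cos(w)^2 - 4)*cos(w)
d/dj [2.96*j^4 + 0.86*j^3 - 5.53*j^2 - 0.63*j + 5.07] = 11.84*j^3 + 2.58*j^2 - 11.06*j - 0.63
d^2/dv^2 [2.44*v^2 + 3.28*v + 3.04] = 4.88000000000000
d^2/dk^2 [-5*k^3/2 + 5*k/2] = -15*k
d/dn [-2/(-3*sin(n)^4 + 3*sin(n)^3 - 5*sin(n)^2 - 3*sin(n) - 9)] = 2*(-12*sin(n)^3 + 9*sin(n)^2 - 10*sin(n) - 3)*cos(n)/(3*sin(n)^4 - 3*sin(n)^3 + 5*sin(n)^2 + 3*sin(n) + 9)^2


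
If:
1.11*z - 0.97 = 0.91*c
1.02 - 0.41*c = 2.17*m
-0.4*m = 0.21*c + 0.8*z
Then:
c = -1.12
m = 0.68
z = -0.05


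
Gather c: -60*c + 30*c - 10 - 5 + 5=-30*c - 10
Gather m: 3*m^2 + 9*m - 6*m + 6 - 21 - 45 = 3*m^2 + 3*m - 60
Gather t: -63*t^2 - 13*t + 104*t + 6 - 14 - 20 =-63*t^2 + 91*t - 28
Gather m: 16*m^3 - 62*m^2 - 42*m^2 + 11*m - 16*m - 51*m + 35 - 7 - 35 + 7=16*m^3 - 104*m^2 - 56*m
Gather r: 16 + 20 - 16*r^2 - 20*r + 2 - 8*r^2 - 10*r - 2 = -24*r^2 - 30*r + 36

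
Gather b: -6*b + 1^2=1 - 6*b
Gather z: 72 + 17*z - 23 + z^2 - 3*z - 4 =z^2 + 14*z + 45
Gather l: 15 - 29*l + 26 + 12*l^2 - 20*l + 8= 12*l^2 - 49*l + 49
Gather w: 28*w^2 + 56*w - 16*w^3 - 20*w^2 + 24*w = -16*w^3 + 8*w^2 + 80*w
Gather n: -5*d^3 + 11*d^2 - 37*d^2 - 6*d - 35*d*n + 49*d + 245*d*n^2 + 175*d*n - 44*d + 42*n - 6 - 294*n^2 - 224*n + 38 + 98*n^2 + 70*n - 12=-5*d^3 - 26*d^2 - d + n^2*(245*d - 196) + n*(140*d - 112) + 20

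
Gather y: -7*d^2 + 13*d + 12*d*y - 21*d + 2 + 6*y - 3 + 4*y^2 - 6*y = -7*d^2 + 12*d*y - 8*d + 4*y^2 - 1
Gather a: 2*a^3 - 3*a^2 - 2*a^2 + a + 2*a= 2*a^3 - 5*a^2 + 3*a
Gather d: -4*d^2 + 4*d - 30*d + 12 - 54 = -4*d^2 - 26*d - 42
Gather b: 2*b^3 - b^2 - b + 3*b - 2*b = 2*b^3 - b^2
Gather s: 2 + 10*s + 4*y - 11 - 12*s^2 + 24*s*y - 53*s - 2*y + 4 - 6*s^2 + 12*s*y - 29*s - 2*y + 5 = -18*s^2 + s*(36*y - 72)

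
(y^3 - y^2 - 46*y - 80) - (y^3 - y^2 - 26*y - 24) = -20*y - 56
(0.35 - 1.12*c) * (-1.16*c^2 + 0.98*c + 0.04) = 1.2992*c^3 - 1.5036*c^2 + 0.2982*c + 0.014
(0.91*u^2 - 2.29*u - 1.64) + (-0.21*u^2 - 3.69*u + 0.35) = 0.7*u^2 - 5.98*u - 1.29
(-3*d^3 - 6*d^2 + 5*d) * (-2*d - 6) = 6*d^4 + 30*d^3 + 26*d^2 - 30*d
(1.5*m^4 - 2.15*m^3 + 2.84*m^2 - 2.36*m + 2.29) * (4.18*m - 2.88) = 6.27*m^5 - 13.307*m^4 + 18.0632*m^3 - 18.044*m^2 + 16.369*m - 6.5952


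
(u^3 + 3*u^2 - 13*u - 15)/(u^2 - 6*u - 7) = (u^2 + 2*u - 15)/(u - 7)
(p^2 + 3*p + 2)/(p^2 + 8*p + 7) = (p + 2)/(p + 7)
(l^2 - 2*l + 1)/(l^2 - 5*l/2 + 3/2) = 2*(l - 1)/(2*l - 3)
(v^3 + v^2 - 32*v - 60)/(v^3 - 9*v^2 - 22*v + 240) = (v + 2)/(v - 8)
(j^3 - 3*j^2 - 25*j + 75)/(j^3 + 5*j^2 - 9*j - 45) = (j - 5)/(j + 3)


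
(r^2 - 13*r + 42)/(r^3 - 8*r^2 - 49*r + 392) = (r - 6)/(r^2 - r - 56)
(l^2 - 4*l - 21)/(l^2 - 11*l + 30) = (l^2 - 4*l - 21)/(l^2 - 11*l + 30)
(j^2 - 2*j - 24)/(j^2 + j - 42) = (j + 4)/(j + 7)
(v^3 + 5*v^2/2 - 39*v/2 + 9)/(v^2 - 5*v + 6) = (v^2 + 11*v/2 - 3)/(v - 2)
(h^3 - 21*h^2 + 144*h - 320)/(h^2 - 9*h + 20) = (h^2 - 16*h + 64)/(h - 4)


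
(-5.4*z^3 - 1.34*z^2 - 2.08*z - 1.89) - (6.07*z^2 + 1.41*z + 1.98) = -5.4*z^3 - 7.41*z^2 - 3.49*z - 3.87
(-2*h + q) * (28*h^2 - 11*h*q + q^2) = -56*h^3 + 50*h^2*q - 13*h*q^2 + q^3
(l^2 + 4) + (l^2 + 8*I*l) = 2*l^2 + 8*I*l + 4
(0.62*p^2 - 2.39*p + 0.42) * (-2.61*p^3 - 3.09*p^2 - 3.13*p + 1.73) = -1.6182*p^5 + 4.3221*p^4 + 4.3483*p^3 + 7.2555*p^2 - 5.4493*p + 0.7266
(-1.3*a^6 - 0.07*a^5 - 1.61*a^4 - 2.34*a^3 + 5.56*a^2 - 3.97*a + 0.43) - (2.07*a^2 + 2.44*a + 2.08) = -1.3*a^6 - 0.07*a^5 - 1.61*a^4 - 2.34*a^3 + 3.49*a^2 - 6.41*a - 1.65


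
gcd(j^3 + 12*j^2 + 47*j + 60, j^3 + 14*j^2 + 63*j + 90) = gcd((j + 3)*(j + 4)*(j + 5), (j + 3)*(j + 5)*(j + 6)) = j^2 + 8*j + 15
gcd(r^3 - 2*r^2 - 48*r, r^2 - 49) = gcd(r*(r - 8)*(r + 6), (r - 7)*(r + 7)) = 1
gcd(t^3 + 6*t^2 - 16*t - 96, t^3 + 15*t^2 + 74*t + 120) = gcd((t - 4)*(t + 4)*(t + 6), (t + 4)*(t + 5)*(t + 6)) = t^2 + 10*t + 24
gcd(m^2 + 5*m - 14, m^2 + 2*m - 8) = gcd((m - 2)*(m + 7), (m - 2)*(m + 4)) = m - 2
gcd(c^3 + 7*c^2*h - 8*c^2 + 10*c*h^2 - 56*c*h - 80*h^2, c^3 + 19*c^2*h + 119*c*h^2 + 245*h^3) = c + 5*h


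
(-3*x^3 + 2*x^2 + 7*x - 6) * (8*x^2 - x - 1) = -24*x^5 + 19*x^4 + 57*x^3 - 57*x^2 - x + 6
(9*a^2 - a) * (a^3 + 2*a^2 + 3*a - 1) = 9*a^5 + 17*a^4 + 25*a^3 - 12*a^2 + a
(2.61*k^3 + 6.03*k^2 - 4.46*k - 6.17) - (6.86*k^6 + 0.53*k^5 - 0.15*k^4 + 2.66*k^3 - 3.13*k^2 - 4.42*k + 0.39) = -6.86*k^6 - 0.53*k^5 + 0.15*k^4 - 0.0500000000000003*k^3 + 9.16*k^2 - 0.04*k - 6.56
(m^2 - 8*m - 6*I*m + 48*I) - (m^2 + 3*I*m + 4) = -8*m - 9*I*m - 4 + 48*I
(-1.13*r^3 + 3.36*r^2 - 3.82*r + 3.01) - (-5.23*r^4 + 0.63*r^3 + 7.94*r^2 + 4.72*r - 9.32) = 5.23*r^4 - 1.76*r^3 - 4.58*r^2 - 8.54*r + 12.33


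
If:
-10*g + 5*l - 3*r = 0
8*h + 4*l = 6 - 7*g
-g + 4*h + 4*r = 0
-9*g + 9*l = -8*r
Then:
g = 402/1391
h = 57/214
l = 6/13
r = -270/1391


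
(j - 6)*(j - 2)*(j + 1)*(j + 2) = j^4 - 5*j^3 - 10*j^2 + 20*j + 24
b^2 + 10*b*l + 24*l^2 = (b + 4*l)*(b + 6*l)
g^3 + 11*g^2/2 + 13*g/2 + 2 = (g + 1/2)*(g + 1)*(g + 4)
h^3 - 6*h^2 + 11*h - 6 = (h - 3)*(h - 2)*(h - 1)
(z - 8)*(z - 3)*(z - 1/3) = z^3 - 34*z^2/3 + 83*z/3 - 8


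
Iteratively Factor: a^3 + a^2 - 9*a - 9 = (a + 3)*(a^2 - 2*a - 3) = (a - 3)*(a + 3)*(a + 1)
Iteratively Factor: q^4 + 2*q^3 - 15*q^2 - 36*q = (q + 3)*(q^3 - q^2 - 12*q) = (q - 4)*(q + 3)*(q^2 + 3*q) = (q - 4)*(q + 3)^2*(q)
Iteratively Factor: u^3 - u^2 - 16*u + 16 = (u - 4)*(u^2 + 3*u - 4) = (u - 4)*(u - 1)*(u + 4)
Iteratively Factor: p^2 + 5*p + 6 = (p + 2)*(p + 3)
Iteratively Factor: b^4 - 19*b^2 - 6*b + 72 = (b + 3)*(b^3 - 3*b^2 - 10*b + 24) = (b - 2)*(b + 3)*(b^2 - b - 12) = (b - 2)*(b + 3)^2*(b - 4)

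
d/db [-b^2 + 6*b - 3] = 6 - 2*b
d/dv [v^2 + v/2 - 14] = 2*v + 1/2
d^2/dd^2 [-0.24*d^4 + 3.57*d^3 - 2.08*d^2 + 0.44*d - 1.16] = -2.88*d^2 + 21.42*d - 4.16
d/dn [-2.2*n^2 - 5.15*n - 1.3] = -4.4*n - 5.15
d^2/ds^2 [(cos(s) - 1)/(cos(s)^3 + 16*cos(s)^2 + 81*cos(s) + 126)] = (2*(cos(s) - 1)*(3*cos(s)^2 + 32*cos(s) + 81)^2*sin(s)^2 - (cos(s)^3 + 16*cos(s)^2 + 81*cos(s) + 126)^2*cos(s) + (cos(s)^3 + 16*cos(s)^2 + 81*cos(s) + 126)*(12*(1 - cos(2*s))^2 - 654*cos(s) + 752*cos(2*s) + 238*cos(3*s) + 9*cos(4*s) - 345)/8)/(cos(s)^3 + 16*cos(s)^2 + 81*cos(s) + 126)^3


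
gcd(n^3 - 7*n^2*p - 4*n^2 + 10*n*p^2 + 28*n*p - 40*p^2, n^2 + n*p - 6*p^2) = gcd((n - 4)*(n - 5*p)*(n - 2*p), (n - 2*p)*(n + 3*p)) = -n + 2*p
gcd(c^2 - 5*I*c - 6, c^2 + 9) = c - 3*I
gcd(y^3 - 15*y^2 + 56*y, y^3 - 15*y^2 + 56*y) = y^3 - 15*y^2 + 56*y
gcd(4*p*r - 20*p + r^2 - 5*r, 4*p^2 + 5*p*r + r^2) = 4*p + r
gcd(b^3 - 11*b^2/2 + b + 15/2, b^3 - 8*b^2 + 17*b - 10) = b - 5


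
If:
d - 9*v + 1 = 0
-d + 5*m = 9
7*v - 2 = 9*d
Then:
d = -11/74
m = 131/74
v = 7/74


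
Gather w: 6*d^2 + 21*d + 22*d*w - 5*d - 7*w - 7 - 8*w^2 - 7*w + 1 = 6*d^2 + 16*d - 8*w^2 + w*(22*d - 14) - 6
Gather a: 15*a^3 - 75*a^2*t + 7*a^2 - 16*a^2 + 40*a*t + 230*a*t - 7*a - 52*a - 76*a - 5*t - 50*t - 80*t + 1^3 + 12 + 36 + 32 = 15*a^3 + a^2*(-75*t - 9) + a*(270*t - 135) - 135*t + 81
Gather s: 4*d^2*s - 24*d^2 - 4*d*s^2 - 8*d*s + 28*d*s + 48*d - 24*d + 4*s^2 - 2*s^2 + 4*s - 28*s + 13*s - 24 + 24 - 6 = -24*d^2 + 24*d + s^2*(2 - 4*d) + s*(4*d^2 + 20*d - 11) - 6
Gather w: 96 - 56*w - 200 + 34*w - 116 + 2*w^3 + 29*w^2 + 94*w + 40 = 2*w^3 + 29*w^2 + 72*w - 180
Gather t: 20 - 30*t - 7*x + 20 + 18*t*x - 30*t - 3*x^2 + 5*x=t*(18*x - 60) - 3*x^2 - 2*x + 40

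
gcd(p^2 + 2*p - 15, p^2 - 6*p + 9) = p - 3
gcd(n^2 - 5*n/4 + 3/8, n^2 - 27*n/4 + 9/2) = n - 3/4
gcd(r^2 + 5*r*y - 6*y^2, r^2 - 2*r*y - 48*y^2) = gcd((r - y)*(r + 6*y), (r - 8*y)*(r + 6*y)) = r + 6*y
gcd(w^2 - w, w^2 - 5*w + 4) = w - 1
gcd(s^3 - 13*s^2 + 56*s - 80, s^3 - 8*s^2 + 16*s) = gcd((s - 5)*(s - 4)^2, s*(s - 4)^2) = s^2 - 8*s + 16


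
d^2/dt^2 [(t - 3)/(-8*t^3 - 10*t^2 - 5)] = 4*(-8*t^2*(t - 3)*(6*t + 5)^2 + (12*t^2 + 10*t + (t - 3)*(12*t + 5))*(8*t^3 + 10*t^2 + 5))/(8*t^3 + 10*t^2 + 5)^3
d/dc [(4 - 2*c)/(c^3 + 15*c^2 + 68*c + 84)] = 2*(2*c^3 + 9*c^2 - 60*c - 220)/(c^6 + 30*c^5 + 361*c^4 + 2208*c^3 + 7144*c^2 + 11424*c + 7056)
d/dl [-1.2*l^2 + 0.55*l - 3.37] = 0.55 - 2.4*l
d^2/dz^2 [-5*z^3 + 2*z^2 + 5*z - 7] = 4 - 30*z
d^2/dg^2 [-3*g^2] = -6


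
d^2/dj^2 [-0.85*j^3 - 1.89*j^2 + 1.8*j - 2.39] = -5.1*j - 3.78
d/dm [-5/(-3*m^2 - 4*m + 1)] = 10*(-3*m - 2)/(3*m^2 + 4*m - 1)^2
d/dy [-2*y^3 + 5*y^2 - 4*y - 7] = -6*y^2 + 10*y - 4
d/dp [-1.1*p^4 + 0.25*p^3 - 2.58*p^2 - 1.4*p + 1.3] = -4.4*p^3 + 0.75*p^2 - 5.16*p - 1.4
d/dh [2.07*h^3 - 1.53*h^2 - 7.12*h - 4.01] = 6.21*h^2 - 3.06*h - 7.12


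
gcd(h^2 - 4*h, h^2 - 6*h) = h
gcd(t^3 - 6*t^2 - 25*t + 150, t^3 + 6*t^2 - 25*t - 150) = t^2 - 25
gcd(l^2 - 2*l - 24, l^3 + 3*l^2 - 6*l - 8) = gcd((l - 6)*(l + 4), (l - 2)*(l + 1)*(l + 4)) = l + 4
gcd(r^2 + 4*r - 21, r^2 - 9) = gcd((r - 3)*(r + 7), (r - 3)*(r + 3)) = r - 3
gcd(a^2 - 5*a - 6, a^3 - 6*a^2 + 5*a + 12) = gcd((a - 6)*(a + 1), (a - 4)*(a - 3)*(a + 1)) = a + 1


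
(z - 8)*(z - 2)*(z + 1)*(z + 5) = z^4 - 4*z^3 - 39*z^2 + 46*z + 80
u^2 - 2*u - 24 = (u - 6)*(u + 4)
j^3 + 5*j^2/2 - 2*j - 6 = (j - 3/2)*(j + 2)^2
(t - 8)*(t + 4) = t^2 - 4*t - 32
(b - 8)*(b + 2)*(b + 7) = b^3 + b^2 - 58*b - 112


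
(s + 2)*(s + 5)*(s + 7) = s^3 + 14*s^2 + 59*s + 70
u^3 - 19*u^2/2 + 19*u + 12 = (u - 6)*(u - 4)*(u + 1/2)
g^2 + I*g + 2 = (g - I)*(g + 2*I)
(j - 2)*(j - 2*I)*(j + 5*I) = j^3 - 2*j^2 + 3*I*j^2 + 10*j - 6*I*j - 20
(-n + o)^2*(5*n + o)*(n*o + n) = 5*n^4*o + 5*n^4 - 9*n^3*o^2 - 9*n^3*o + 3*n^2*o^3 + 3*n^2*o^2 + n*o^4 + n*o^3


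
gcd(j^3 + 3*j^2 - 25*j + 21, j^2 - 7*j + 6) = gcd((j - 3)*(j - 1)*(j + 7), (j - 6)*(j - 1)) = j - 1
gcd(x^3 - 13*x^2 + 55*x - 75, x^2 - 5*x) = x - 5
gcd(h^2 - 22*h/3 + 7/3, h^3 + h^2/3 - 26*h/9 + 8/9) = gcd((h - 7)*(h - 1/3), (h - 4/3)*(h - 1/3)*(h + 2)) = h - 1/3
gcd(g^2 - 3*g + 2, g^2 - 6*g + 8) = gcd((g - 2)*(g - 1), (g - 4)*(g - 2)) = g - 2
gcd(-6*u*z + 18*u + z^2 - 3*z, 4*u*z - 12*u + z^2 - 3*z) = z - 3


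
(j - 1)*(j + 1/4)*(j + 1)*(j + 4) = j^4 + 17*j^3/4 - 17*j/4 - 1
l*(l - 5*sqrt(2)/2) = l^2 - 5*sqrt(2)*l/2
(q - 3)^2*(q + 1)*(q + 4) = q^4 - q^3 - 17*q^2 + 21*q + 36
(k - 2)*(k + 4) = k^2 + 2*k - 8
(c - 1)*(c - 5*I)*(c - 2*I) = c^3 - c^2 - 7*I*c^2 - 10*c + 7*I*c + 10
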